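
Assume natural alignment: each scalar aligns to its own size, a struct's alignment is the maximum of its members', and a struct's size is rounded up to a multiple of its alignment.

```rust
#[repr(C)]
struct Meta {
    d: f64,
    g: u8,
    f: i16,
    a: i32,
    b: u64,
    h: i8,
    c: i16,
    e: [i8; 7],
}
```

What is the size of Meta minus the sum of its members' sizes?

7

0..8  d  (8B, 8-aligned)
8..9  g  (1B, 1-aligned)
9..10  -- padding (1B)
10..12  f  (2B, 2-aligned)
12..16  a  (4B, 4-aligned)
16..24  b  (8B, 8-aligned)
24..25  h  (1B, 1-aligned)
25..26  -- padding (1B)
26..28  c  (2B, 2-aligned)
28..35  e  (7B, 1-aligned)
35..40  -- tail padding (5B)
sizeof = 40, alignof = 8
data bytes 33, size 40 → padding 7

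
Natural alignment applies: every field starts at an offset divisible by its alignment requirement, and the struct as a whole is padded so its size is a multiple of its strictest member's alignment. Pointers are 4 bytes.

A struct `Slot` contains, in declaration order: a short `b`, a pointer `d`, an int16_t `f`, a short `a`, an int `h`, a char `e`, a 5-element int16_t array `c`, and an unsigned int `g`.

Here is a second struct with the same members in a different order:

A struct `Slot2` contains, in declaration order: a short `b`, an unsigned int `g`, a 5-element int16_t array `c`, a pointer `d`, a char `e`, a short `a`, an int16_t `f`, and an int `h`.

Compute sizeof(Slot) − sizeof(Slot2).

-4

b at 0 (size 2, align 2) → ends 2
pad 2 to align 4 for d
d at 4 (size 4, align 4) → ends 8
f at 8 (size 2, align 2) → ends 10
a at 10 (size 2, align 2) → ends 12
h at 12 (size 4, align 4) → ends 16
e at 16 (size 1, align 1) → ends 17
pad 1 to align 2 for c
c at 18 (size 10, align 2) → ends 28
g at 28 (size 4, align 4) → ends 32
total 32 bytes, alignment 4
— Slot2 —
b at 0 (size 2, align 2) → ends 2
pad 2 to align 4 for g
g at 4 (size 4, align 4) → ends 8
c at 8 (size 10, align 2) → ends 18
pad 2 to align 4 for d
d at 20 (size 4, align 4) → ends 24
e at 24 (size 1, align 1) → ends 25
pad 1 to align 2 for a
a at 26 (size 2, align 2) → ends 28
f at 28 (size 2, align 2) → ends 30
pad 2 to align 4 for h
h at 32 (size 4, align 4) → ends 36
total 36 bytes, alignment 4
32 − 36 = -4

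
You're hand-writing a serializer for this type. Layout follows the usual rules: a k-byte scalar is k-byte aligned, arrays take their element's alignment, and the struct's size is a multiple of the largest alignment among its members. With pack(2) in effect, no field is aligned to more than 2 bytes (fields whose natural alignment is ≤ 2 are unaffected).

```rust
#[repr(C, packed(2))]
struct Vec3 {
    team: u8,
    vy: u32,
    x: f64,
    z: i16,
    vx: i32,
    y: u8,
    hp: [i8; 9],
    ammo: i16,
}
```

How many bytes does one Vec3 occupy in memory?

32 bytes

@0: team [1B, align 1] → 1
+1 pad (align 2)
@2: vy [4B, align 2] → 6
@6: x [8B, align 2] → 14
@14: z [2B, align 2] → 16
@16: vx [4B, align 2] → 20
@20: y [1B, align 1] → 21
@21: hp [9B, align 1] → 30
@30: ammo [2B, align 2] → 32
size 32, align 2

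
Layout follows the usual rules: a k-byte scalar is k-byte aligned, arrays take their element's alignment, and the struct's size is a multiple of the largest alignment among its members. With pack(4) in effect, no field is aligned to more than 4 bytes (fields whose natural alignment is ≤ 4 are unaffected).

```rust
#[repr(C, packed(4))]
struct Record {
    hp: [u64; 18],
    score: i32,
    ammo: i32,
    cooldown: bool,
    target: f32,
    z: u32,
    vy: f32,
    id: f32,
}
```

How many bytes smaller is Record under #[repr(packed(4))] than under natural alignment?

natural layout:
  hp at 0 (size 144, align 8) → ends 144
  score at 144 (size 4, align 4) → ends 148
  ammo at 148 (size 4, align 4) → ends 152
  cooldown at 152 (size 1, align 1) → ends 153
  pad 3 to align 4 for target
  target at 156 (size 4, align 4) → ends 160
  z at 160 (size 4, align 4) → ends 164
  vy at 164 (size 4, align 4) → ends 168
  id at 168 (size 4, align 4) → ends 172
  tail pad 4 to reach multiple of 8
  total 176 bytes, alignment 8
packed(4) layout:
  hp at 0 (size 144, align 4) → ends 144
  score at 144 (size 4, align 4) → ends 148
  ammo at 148 (size 4, align 4) → ends 152
  cooldown at 152 (size 1, align 1) → ends 153
  pad 3 to align 4 for target
  target at 156 (size 4, align 4) → ends 160
  z at 160 (size 4, align 4) → ends 164
  vy at 164 (size 4, align 4) → ends 168
  id at 168 (size 4, align 4) → ends 172
  total 172 bytes, alignment 4
176 − 172 = 4

4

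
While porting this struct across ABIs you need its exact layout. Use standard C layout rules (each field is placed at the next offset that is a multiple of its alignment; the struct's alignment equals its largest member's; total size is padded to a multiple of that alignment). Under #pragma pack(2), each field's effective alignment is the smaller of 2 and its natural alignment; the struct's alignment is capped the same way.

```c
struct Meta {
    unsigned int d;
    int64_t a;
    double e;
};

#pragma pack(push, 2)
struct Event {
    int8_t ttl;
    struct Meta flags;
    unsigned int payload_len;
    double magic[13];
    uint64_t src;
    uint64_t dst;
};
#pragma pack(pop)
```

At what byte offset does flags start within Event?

2

Meta: d at 0 (size 4, align 4) → ends 4; pad 4 to align 8 for a; a at 8 (size 8, align 8) → ends 16; e at 16 (size 8, align 8) → ends 24; total 24 bytes, alignment 8
ttl at 0 (size 1, align 1) → ends 1
pad 1 to align 2 for flags
flags at 2 (size 24, align 2) → ends 26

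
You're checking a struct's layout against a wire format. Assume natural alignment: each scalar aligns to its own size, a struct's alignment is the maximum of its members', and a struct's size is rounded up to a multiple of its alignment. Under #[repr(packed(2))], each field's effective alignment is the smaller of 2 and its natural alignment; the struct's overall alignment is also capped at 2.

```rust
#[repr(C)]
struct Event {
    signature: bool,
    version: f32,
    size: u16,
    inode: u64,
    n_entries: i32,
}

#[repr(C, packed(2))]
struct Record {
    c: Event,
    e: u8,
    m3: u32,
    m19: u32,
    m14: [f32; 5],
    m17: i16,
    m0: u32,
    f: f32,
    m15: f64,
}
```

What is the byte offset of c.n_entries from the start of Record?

24

Event: @0: signature [1B, align 1] → 1; +3 pad (align 4); @4: version [4B, align 4] → 8; @8: size [2B, align 2] → 10; +6 pad (align 8); @16: inode [8B, align 8] → 24; @24: n_entries [4B, align 4] → 28; +4 tail pad (align 8); size 32, align 8
@0: c [32B, align 2] → 32
within Event: n_entries at 24
0 + 24 = 24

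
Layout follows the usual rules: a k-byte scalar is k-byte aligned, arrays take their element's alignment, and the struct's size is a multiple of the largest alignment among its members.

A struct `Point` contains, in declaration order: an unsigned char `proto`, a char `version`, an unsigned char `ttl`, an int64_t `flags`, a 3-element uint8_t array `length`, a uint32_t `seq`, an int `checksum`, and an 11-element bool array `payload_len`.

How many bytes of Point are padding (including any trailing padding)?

0..1  proto  (1B, 1-aligned)
1..2  version  (1B, 1-aligned)
2..3  ttl  (1B, 1-aligned)
3..8  -- padding (5B)
8..16  flags  (8B, 8-aligned)
16..19  length  (3B, 1-aligned)
19..20  -- padding (1B)
20..24  seq  (4B, 4-aligned)
24..28  checksum  (4B, 4-aligned)
28..39  payload_len  (11B, 1-aligned)
39..40  -- tail padding (1B)
sizeof = 40, alignof = 8
data bytes 33, size 40 → padding 7

7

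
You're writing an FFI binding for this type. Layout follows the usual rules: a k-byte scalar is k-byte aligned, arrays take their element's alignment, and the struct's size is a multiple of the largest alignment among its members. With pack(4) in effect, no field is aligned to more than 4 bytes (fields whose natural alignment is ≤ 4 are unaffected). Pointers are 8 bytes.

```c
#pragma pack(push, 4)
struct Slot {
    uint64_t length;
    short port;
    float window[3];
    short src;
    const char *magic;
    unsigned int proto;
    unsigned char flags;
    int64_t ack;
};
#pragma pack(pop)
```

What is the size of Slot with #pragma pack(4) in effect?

0..8  length  (8B, 4-aligned)
8..10  port  (2B, 2-aligned)
10..12  -- padding (2B)
12..24  window  (12B, 4-aligned)
24..26  src  (2B, 2-aligned)
26..28  -- padding (2B)
28..36  magic  (8B, 4-aligned)
36..40  proto  (4B, 4-aligned)
40..41  flags  (1B, 1-aligned)
41..44  -- padding (3B)
44..52  ack  (8B, 4-aligned)
sizeof = 52, alignof = 4

52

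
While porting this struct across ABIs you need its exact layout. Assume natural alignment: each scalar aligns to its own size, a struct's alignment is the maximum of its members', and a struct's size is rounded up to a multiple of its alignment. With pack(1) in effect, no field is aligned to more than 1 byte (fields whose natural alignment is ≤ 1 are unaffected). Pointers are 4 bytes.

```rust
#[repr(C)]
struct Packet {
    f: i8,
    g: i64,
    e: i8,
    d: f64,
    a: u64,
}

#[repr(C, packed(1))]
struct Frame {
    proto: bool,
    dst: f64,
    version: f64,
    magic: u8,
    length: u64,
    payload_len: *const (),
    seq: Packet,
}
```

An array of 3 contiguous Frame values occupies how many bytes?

210

Packet: f at 0 (size 1, align 1) → ends 1; pad 7 to align 8 for g; g at 8 (size 8, align 8) → ends 16; e at 16 (size 1, align 1) → ends 17; pad 7 to align 8 for d; d at 24 (size 8, align 8) → ends 32; a at 32 (size 8, align 8) → ends 40; total 40 bytes, alignment 8
proto at 0 (size 1, align 1) → ends 1
dst at 1 (size 8, align 1) → ends 9
version at 9 (size 8, align 1) → ends 17
magic at 17 (size 1, align 1) → ends 18
length at 18 (size 8, align 1) → ends 26
payload_len at 26 (size 4, align 1) → ends 30
seq at 30 (size 40, align 1) → ends 70
total 70 bytes, alignment 1
array of 3: 3 × 70 = 210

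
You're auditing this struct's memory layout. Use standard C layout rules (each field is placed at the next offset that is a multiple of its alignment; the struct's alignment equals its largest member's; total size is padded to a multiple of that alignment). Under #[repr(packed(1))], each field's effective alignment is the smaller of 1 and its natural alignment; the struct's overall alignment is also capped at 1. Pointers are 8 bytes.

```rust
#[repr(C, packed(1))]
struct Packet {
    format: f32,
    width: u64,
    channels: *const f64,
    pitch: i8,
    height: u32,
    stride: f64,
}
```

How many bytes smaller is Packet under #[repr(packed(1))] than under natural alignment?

7

natural layout:
  format at 0 (size 4, align 4) → ends 4
  pad 4 to align 8 for width
  width at 8 (size 8, align 8) → ends 16
  channels at 16 (size 8, align 8) → ends 24
  pitch at 24 (size 1, align 1) → ends 25
  pad 3 to align 4 for height
  height at 28 (size 4, align 4) → ends 32
  stride at 32 (size 8, align 8) → ends 40
  total 40 bytes, alignment 8
packed(1) layout:
  format at 0 (size 4, align 1) → ends 4
  width at 4 (size 8, align 1) → ends 12
  channels at 12 (size 8, align 1) → ends 20
  pitch at 20 (size 1, align 1) → ends 21
  height at 21 (size 4, align 1) → ends 25
  stride at 25 (size 8, align 1) → ends 33
  total 33 bytes, alignment 1
40 − 33 = 7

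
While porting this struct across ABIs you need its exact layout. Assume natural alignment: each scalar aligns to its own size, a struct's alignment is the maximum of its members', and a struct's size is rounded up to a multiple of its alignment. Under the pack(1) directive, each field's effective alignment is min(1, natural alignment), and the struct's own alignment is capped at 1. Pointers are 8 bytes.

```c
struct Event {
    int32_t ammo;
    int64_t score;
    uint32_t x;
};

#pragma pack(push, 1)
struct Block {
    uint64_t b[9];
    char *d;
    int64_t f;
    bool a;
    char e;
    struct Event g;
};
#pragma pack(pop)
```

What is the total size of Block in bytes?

114

Event: 0..4  ammo  (4B, 4-aligned); 4..8  -- padding (4B); 8..16  score  (8B, 8-aligned); 16..20  x  (4B, 4-aligned); 20..24  -- tail padding (4B); sizeof = 24, alignof = 8
0..72  b  (72B, 1-aligned)
72..80  d  (8B, 1-aligned)
80..88  f  (8B, 1-aligned)
88..89  a  (1B, 1-aligned)
89..90  e  (1B, 1-aligned)
90..114  g  (24B, 1-aligned)
sizeof = 114, alignof = 1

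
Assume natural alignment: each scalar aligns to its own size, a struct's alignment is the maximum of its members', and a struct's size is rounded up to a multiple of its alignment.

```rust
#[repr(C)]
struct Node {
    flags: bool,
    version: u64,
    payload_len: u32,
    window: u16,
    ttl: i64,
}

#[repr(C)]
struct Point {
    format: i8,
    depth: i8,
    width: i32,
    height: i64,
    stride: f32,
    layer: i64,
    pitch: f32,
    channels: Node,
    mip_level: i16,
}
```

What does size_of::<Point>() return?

80

Node: flags at 0 (size 1, align 1) → ends 1; pad 7 to align 8 for version; version at 8 (size 8, align 8) → ends 16; payload_len at 16 (size 4, align 4) → ends 20; window at 20 (size 2, align 2) → ends 22; pad 2 to align 8 for ttl; ttl at 24 (size 8, align 8) → ends 32; total 32 bytes, alignment 8
format at 0 (size 1, align 1) → ends 1
depth at 1 (size 1, align 1) → ends 2
pad 2 to align 4 for width
width at 4 (size 4, align 4) → ends 8
height at 8 (size 8, align 8) → ends 16
stride at 16 (size 4, align 4) → ends 20
pad 4 to align 8 for layer
layer at 24 (size 8, align 8) → ends 32
pitch at 32 (size 4, align 4) → ends 36
pad 4 to align 8 for channels
channels at 40 (size 32, align 8) → ends 72
mip_level at 72 (size 2, align 2) → ends 74
tail pad 6 to reach multiple of 8
total 80 bytes, alignment 8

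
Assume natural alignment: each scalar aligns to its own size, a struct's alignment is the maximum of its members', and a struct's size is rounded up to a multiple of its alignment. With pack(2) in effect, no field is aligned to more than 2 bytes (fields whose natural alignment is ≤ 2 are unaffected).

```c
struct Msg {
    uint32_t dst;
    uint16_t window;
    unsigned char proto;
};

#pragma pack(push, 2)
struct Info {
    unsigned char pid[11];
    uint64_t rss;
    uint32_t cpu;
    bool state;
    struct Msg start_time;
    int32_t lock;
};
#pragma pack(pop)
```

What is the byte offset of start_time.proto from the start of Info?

Msg: @0: dst [4B, align 4] → 4; @4: window [2B, align 2] → 6; @6: proto [1B, align 1] → 7; +1 tail pad (align 4); size 8, align 4
@0: pid [11B, align 1] → 11
+1 pad (align 2)
@12: rss [8B, align 2] → 20
@20: cpu [4B, align 2] → 24
@24: state [1B, align 1] → 25
+1 pad (align 2)
@26: start_time [8B, align 2] → 34
within Msg: proto at 6
26 + 6 = 32

32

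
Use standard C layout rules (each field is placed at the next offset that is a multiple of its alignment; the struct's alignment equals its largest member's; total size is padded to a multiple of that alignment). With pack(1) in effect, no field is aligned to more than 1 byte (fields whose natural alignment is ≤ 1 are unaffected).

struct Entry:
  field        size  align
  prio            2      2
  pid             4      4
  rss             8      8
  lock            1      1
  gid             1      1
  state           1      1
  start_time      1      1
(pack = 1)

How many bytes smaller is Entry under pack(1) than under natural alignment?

natural layout:
  0..2  prio  (2B, 2-aligned)
  2..4  -- padding (2B)
  4..8  pid  (4B, 4-aligned)
  8..16  rss  (8B, 8-aligned)
  16..17  lock  (1B, 1-aligned)
  17..18  gid  (1B, 1-aligned)
  18..19  state  (1B, 1-aligned)
  19..20  start_time  (1B, 1-aligned)
  20..24  -- tail padding (4B)
  sizeof = 24, alignof = 8
packed(1) layout:
  0..2  prio  (2B, 1-aligned)
  2..6  pid  (4B, 1-aligned)
  6..14  rss  (8B, 1-aligned)
  14..15  lock  (1B, 1-aligned)
  15..16  gid  (1B, 1-aligned)
  16..17  state  (1B, 1-aligned)
  17..18  start_time  (1B, 1-aligned)
  sizeof = 18, alignof = 1
24 − 18 = 6

6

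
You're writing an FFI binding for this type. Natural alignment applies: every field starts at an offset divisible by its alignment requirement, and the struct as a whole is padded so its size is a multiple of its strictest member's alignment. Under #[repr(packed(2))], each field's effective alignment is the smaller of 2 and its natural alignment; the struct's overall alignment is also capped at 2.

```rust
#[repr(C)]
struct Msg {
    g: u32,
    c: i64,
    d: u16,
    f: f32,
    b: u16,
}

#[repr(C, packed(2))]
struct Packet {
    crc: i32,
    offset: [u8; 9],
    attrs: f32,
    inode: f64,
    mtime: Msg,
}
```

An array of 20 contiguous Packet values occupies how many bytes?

Msg: @0: g [4B, align 4] → 4; +4 pad (align 8); @8: c [8B, align 8] → 16; @16: d [2B, align 2] → 18; +2 pad (align 4); @20: f [4B, align 4] → 24; @24: b [2B, align 2] → 26; +6 tail pad (align 8); size 32, align 8
@0: crc [4B, align 2] → 4
@4: offset [9B, align 1] → 13
+1 pad (align 2)
@14: attrs [4B, align 2] → 18
@18: inode [8B, align 2] → 26
@26: mtime [32B, align 2] → 58
size 58, align 2
array of 20: 20 × 58 = 1160

1160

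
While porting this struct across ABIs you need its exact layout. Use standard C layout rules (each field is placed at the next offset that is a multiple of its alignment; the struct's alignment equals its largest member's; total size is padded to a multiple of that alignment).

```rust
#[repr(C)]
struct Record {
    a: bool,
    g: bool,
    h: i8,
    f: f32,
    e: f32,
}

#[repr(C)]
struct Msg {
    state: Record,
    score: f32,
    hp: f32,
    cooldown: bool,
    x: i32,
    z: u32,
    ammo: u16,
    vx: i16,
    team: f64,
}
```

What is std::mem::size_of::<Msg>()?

48

Record: a at 0 (size 1, align 1) → ends 1; g at 1 (size 1, align 1) → ends 2; h at 2 (size 1, align 1) → ends 3; pad 1 to align 4 for f; f at 4 (size 4, align 4) → ends 8; e at 8 (size 4, align 4) → ends 12; total 12 bytes, alignment 4
state at 0 (size 12, align 4) → ends 12
score at 12 (size 4, align 4) → ends 16
hp at 16 (size 4, align 4) → ends 20
cooldown at 20 (size 1, align 1) → ends 21
pad 3 to align 4 for x
x at 24 (size 4, align 4) → ends 28
z at 28 (size 4, align 4) → ends 32
ammo at 32 (size 2, align 2) → ends 34
vx at 34 (size 2, align 2) → ends 36
pad 4 to align 8 for team
team at 40 (size 8, align 8) → ends 48
total 48 bytes, alignment 8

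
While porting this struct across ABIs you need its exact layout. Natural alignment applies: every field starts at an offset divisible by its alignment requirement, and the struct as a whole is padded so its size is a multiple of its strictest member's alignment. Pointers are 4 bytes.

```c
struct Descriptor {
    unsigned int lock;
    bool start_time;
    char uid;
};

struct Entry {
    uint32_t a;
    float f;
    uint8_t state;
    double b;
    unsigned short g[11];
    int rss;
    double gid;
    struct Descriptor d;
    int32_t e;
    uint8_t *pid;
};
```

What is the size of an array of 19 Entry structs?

Descriptor: @0: lock [4B, align 4] → 4; @4: start_time [1B, align 1] → 5; @5: uid [1B, align 1] → 6; +2 tail pad (align 4); size 8, align 4
@0: a [4B, align 4] → 4
@4: f [4B, align 4] → 8
@8: state [1B, align 1] → 9
+7 pad (align 8)
@16: b [8B, align 8] → 24
@24: g [22B, align 2] → 46
+2 pad (align 4)
@48: rss [4B, align 4] → 52
+4 pad (align 8)
@56: gid [8B, align 8] → 64
@64: d [8B, align 4] → 72
@72: e [4B, align 4] → 76
@76: pid [4B, align 4] → 80
size 80, align 8
array of 19: 19 × 80 = 1520

1520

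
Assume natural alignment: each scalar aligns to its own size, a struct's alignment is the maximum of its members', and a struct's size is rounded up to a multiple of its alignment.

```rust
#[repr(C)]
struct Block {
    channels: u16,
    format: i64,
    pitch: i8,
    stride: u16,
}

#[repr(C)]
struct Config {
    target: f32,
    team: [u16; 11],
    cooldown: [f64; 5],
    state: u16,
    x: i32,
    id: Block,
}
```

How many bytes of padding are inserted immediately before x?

2

Block: 0..2  channels  (2B, 2-aligned); 2..8  -- padding (6B); 8..16  format  (8B, 8-aligned); 16..17  pitch  (1B, 1-aligned); 17..18  -- padding (1B); 18..20  stride  (2B, 2-aligned); 20..24  -- tail padding (4B); sizeof = 24, alignof = 8
0..4  target  (4B, 4-aligned)
4..26  team  (22B, 2-aligned)
26..32  -- padding (6B)
32..72  cooldown  (40B, 8-aligned)
72..74  state  (2B, 2-aligned)
74..76  -- padding (2B)
76..80  x  (4B, 4-aligned)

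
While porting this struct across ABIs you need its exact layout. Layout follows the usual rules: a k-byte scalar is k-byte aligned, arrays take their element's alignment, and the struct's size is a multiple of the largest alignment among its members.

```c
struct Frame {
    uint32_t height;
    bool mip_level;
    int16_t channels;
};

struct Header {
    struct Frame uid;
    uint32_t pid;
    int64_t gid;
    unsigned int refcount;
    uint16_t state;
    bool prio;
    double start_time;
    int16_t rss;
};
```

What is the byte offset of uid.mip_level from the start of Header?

Frame: @0: height [4B, align 4] → 4; @4: mip_level [1B, align 1] → 5; +1 pad (align 2); @6: channels [2B, align 2] → 8; size 8, align 4
@0: uid [8B, align 4] → 8
within Frame: mip_level at 4
0 + 4 = 4

4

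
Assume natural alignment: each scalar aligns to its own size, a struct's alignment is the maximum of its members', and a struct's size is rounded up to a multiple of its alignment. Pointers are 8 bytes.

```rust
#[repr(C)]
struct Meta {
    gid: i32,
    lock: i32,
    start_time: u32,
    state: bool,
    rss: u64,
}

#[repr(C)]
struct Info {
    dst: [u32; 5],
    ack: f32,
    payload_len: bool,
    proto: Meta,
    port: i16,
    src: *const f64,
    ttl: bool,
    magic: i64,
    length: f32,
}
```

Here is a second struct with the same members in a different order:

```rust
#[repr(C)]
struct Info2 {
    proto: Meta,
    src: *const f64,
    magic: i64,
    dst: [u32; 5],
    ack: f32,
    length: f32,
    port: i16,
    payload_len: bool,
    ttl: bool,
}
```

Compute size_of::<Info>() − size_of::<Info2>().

24

Meta: gid at 0 (size 4, align 4) → ends 4; lock at 4 (size 4, align 4) → ends 8; start_time at 8 (size 4, align 4) → ends 12; state at 12 (size 1, align 1) → ends 13; pad 3 to align 8 for rss; rss at 16 (size 8, align 8) → ends 24; total 24 bytes, alignment 8
dst at 0 (size 20, align 4) → ends 20
ack at 20 (size 4, align 4) → ends 24
payload_len at 24 (size 1, align 1) → ends 25
pad 7 to align 8 for proto
proto at 32 (size 24, align 8) → ends 56
port at 56 (size 2, align 2) → ends 58
pad 6 to align 8 for src
src at 64 (size 8, align 8) → ends 72
ttl at 72 (size 1, align 1) → ends 73
pad 7 to align 8 for magic
magic at 80 (size 8, align 8) → ends 88
length at 88 (size 4, align 4) → ends 92
tail pad 4 to reach multiple of 8
total 96 bytes, alignment 8
— Info2 —
proto at 0 (size 24, align 8) → ends 24
src at 24 (size 8, align 8) → ends 32
magic at 32 (size 8, align 8) → ends 40
dst at 40 (size 20, align 4) → ends 60
ack at 60 (size 4, align 4) → ends 64
length at 64 (size 4, align 4) → ends 68
port at 68 (size 2, align 2) → ends 70
payload_len at 70 (size 1, align 1) → ends 71
ttl at 71 (size 1, align 1) → ends 72
total 72 bytes, alignment 8
96 − 72 = 24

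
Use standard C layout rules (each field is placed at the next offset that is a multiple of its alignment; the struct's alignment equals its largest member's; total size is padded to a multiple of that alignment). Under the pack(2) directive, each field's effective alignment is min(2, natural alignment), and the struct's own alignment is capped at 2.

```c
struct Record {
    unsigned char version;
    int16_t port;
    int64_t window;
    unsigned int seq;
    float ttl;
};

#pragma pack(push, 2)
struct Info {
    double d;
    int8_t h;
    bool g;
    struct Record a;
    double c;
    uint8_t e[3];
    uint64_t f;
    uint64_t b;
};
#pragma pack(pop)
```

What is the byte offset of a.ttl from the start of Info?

30

Record: version at 0 (size 1, align 1) → ends 1; pad 1 to align 2 for port; port at 2 (size 2, align 2) → ends 4; pad 4 to align 8 for window; window at 8 (size 8, align 8) → ends 16; seq at 16 (size 4, align 4) → ends 20; ttl at 20 (size 4, align 4) → ends 24; total 24 bytes, alignment 8
d at 0 (size 8, align 2) → ends 8
h at 8 (size 1, align 1) → ends 9
g at 9 (size 1, align 1) → ends 10
a at 10 (size 24, align 2) → ends 34
within Record: ttl at 20
10 + 20 = 30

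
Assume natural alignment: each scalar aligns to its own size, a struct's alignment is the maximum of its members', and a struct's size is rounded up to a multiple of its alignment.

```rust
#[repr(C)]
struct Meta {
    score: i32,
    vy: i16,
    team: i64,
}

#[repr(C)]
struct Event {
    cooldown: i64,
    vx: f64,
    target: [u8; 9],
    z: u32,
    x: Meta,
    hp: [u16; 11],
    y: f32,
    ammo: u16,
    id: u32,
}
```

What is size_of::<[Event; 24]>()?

2112

Meta: @0: score [4B, align 4] → 4; @4: vy [2B, align 2] → 6; +2 pad (align 8); @8: team [8B, align 8] → 16; size 16, align 8
@0: cooldown [8B, align 8] → 8
@8: vx [8B, align 8] → 16
@16: target [9B, align 1] → 25
+3 pad (align 4)
@28: z [4B, align 4] → 32
@32: x [16B, align 8] → 48
@48: hp [22B, align 2] → 70
+2 pad (align 4)
@72: y [4B, align 4] → 76
@76: ammo [2B, align 2] → 78
+2 pad (align 4)
@80: id [4B, align 4] → 84
+4 tail pad (align 8)
size 88, align 8
array of 24: 24 × 88 = 2112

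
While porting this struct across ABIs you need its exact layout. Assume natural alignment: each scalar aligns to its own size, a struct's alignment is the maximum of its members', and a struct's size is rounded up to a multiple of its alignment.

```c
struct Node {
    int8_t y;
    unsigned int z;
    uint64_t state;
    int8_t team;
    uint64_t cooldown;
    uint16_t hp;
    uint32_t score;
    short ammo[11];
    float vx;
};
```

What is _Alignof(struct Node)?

8

member alignments: y=1, z=4, state=8, team=1, cooldown=8, hp=2, score=4, ammo=2, vx=4
max = 8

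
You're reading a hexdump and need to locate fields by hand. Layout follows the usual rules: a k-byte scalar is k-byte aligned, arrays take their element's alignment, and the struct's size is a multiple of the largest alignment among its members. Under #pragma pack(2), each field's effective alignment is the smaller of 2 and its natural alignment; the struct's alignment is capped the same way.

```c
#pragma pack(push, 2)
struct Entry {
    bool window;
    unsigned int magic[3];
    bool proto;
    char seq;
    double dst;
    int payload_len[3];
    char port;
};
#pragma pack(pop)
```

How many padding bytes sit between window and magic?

1

window at 0 (size 1, align 1) → ends 1
pad 1 to align 2 for magic
magic at 2 (size 12, align 2) → ends 14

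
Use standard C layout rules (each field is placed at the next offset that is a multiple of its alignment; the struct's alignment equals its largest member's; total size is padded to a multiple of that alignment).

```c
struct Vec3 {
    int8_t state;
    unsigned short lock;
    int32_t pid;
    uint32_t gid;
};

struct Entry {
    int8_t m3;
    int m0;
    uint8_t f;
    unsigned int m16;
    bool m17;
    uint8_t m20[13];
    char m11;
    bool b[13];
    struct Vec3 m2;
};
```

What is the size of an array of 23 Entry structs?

Vec3: 0..1  state  (1B, 1-aligned); 1..2  -- padding (1B); 2..4  lock  (2B, 2-aligned); 4..8  pid  (4B, 4-aligned); 8..12  gid  (4B, 4-aligned); sizeof = 12, alignof = 4
0..1  m3  (1B, 1-aligned)
1..4  -- padding (3B)
4..8  m0  (4B, 4-aligned)
8..9  f  (1B, 1-aligned)
9..12  -- padding (3B)
12..16  m16  (4B, 4-aligned)
16..17  m17  (1B, 1-aligned)
17..30  m20  (13B, 1-aligned)
30..31  m11  (1B, 1-aligned)
31..44  b  (13B, 1-aligned)
44..56  m2  (12B, 4-aligned)
sizeof = 56, alignof = 4
array of 23: 23 × 56 = 1288

1288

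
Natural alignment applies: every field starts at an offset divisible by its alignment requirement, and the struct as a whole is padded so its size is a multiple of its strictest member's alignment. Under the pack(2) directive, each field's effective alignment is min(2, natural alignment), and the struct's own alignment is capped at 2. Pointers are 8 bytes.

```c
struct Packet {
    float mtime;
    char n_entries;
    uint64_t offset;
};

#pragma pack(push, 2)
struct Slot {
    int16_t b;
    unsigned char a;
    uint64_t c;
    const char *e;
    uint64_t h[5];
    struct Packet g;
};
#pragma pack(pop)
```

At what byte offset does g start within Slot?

60

Packet: mtime at 0 (size 4, align 4) → ends 4; n_entries at 4 (size 1, align 1) → ends 5; pad 3 to align 8 for offset; offset at 8 (size 8, align 8) → ends 16; total 16 bytes, alignment 8
b at 0 (size 2, align 2) → ends 2
a at 2 (size 1, align 1) → ends 3
pad 1 to align 2 for c
c at 4 (size 8, align 2) → ends 12
e at 12 (size 8, align 2) → ends 20
h at 20 (size 40, align 2) → ends 60
g at 60 (size 16, align 2) → ends 76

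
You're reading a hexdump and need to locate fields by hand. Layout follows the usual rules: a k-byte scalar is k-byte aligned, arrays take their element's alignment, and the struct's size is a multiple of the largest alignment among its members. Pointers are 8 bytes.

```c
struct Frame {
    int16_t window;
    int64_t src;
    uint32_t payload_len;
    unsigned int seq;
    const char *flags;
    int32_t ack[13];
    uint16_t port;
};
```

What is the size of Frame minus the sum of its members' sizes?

0..2  window  (2B, 2-aligned)
2..8  -- padding (6B)
8..16  src  (8B, 8-aligned)
16..20  payload_len  (4B, 4-aligned)
20..24  seq  (4B, 4-aligned)
24..32  flags  (8B, 8-aligned)
32..84  ack  (52B, 4-aligned)
84..86  port  (2B, 2-aligned)
86..88  -- tail padding (2B)
sizeof = 88, alignof = 8
data bytes 80, size 88 → padding 8

8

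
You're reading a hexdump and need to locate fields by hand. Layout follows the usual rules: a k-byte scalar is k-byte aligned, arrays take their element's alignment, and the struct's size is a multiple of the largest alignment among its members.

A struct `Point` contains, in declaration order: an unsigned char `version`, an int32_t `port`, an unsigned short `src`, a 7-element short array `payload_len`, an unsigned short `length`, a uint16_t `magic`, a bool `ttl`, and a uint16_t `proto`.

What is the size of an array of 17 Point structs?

0..1  version  (1B, 1-aligned)
1..4  -- padding (3B)
4..8  port  (4B, 4-aligned)
8..10  src  (2B, 2-aligned)
10..24  payload_len  (14B, 2-aligned)
24..26  length  (2B, 2-aligned)
26..28  magic  (2B, 2-aligned)
28..29  ttl  (1B, 1-aligned)
29..30  -- padding (1B)
30..32  proto  (2B, 2-aligned)
sizeof = 32, alignof = 4
array of 17: 17 × 32 = 544

544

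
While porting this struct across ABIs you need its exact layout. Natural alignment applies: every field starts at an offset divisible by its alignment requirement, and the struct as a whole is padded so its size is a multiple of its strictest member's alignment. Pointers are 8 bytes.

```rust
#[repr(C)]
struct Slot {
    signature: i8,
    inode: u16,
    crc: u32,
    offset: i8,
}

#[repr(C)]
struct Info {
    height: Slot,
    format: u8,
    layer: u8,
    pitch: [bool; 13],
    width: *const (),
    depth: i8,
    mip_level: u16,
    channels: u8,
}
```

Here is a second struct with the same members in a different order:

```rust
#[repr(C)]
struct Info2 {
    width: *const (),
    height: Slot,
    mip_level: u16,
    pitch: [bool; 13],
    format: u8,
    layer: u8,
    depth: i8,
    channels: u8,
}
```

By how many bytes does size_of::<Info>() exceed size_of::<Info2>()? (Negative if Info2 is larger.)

Slot: 0..1  signature  (1B, 1-aligned); 1..2  -- padding (1B); 2..4  inode  (2B, 2-aligned); 4..8  crc  (4B, 4-aligned); 8..9  offset  (1B, 1-aligned); 9..12  -- tail padding (3B); sizeof = 12, alignof = 4
0..12  height  (12B, 4-aligned)
12..13  format  (1B, 1-aligned)
13..14  layer  (1B, 1-aligned)
14..27  pitch  (13B, 1-aligned)
27..32  -- padding (5B)
32..40  width  (8B, 8-aligned)
40..41  depth  (1B, 1-aligned)
41..42  -- padding (1B)
42..44  mip_level  (2B, 2-aligned)
44..45  channels  (1B, 1-aligned)
45..48  -- tail padding (3B)
sizeof = 48, alignof = 8
— Info2 —
0..8  width  (8B, 8-aligned)
8..20  height  (12B, 4-aligned)
20..22  mip_level  (2B, 2-aligned)
22..35  pitch  (13B, 1-aligned)
35..36  format  (1B, 1-aligned)
36..37  layer  (1B, 1-aligned)
37..38  depth  (1B, 1-aligned)
38..39  channels  (1B, 1-aligned)
39..40  -- tail padding (1B)
sizeof = 40, alignof = 8
48 − 40 = 8

8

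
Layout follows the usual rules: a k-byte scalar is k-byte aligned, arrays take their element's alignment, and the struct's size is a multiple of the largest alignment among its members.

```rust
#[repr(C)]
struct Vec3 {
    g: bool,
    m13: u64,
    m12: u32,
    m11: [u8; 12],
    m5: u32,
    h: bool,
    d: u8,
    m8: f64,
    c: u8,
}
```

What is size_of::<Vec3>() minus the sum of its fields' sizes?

16

0..1  g  (1B, 1-aligned)
1..8  -- padding (7B)
8..16  m13  (8B, 8-aligned)
16..20  m12  (4B, 4-aligned)
20..32  m11  (12B, 1-aligned)
32..36  m5  (4B, 4-aligned)
36..37  h  (1B, 1-aligned)
37..38  d  (1B, 1-aligned)
38..40  -- padding (2B)
40..48  m8  (8B, 8-aligned)
48..49  c  (1B, 1-aligned)
49..56  -- tail padding (7B)
sizeof = 56, alignof = 8
data bytes 40, size 56 → padding 16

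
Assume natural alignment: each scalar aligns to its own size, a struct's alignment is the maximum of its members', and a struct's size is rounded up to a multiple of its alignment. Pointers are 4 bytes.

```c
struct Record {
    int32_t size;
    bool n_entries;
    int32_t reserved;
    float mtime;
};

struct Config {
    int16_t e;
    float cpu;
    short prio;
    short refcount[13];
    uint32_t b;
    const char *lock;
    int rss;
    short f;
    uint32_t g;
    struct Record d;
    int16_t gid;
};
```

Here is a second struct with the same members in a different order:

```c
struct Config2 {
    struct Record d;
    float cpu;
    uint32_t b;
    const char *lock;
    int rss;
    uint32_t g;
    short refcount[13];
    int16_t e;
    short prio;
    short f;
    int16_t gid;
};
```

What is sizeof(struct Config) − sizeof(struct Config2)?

4

Record: size at 0 (size 4, align 4) → ends 4; n_entries at 4 (size 1, align 1) → ends 5; pad 3 to align 4 for reserved; reserved at 8 (size 4, align 4) → ends 12; mtime at 12 (size 4, align 4) → ends 16; total 16 bytes, alignment 4
e at 0 (size 2, align 2) → ends 2
pad 2 to align 4 for cpu
cpu at 4 (size 4, align 4) → ends 8
prio at 8 (size 2, align 2) → ends 10
refcount at 10 (size 26, align 2) → ends 36
b at 36 (size 4, align 4) → ends 40
lock at 40 (size 4, align 4) → ends 44
rss at 44 (size 4, align 4) → ends 48
f at 48 (size 2, align 2) → ends 50
pad 2 to align 4 for g
g at 52 (size 4, align 4) → ends 56
d at 56 (size 16, align 4) → ends 72
gid at 72 (size 2, align 2) → ends 74
tail pad 2 to reach multiple of 4
total 76 bytes, alignment 4
— Config2 —
d at 0 (size 16, align 4) → ends 16
cpu at 16 (size 4, align 4) → ends 20
b at 20 (size 4, align 4) → ends 24
lock at 24 (size 4, align 4) → ends 28
rss at 28 (size 4, align 4) → ends 32
g at 32 (size 4, align 4) → ends 36
refcount at 36 (size 26, align 2) → ends 62
e at 62 (size 2, align 2) → ends 64
prio at 64 (size 2, align 2) → ends 66
f at 66 (size 2, align 2) → ends 68
gid at 68 (size 2, align 2) → ends 70
tail pad 2 to reach multiple of 4
total 72 bytes, alignment 4
76 − 72 = 4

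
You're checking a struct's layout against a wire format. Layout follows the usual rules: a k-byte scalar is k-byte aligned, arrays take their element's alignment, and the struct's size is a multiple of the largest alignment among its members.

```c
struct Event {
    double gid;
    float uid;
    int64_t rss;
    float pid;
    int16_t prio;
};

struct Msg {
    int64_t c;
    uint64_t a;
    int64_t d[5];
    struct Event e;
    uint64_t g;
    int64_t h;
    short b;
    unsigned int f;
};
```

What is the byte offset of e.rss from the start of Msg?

Event: gid at 0 (size 8, align 8) → ends 8; uid at 8 (size 4, align 4) → ends 12; pad 4 to align 8 for rss; rss at 16 (size 8, align 8) → ends 24; pid at 24 (size 4, align 4) → ends 28; prio at 28 (size 2, align 2) → ends 30; tail pad 2 to reach multiple of 8; total 32 bytes, alignment 8
c at 0 (size 8, align 8) → ends 8
a at 8 (size 8, align 8) → ends 16
d at 16 (size 40, align 8) → ends 56
e at 56 (size 32, align 8) → ends 88
within Event: rss at 16
56 + 16 = 72

72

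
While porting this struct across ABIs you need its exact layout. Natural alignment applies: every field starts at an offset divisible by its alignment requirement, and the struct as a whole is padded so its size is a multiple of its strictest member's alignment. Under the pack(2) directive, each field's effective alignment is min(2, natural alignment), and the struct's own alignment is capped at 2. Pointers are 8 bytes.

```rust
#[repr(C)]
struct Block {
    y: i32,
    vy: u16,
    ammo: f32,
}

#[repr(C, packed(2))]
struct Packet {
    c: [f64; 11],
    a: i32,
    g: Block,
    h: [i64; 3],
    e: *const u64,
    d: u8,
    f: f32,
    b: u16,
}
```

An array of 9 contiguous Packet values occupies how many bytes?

1296

Block: y at 0 (size 4, align 4) → ends 4; vy at 4 (size 2, align 2) → ends 6; pad 2 to align 4 for ammo; ammo at 8 (size 4, align 4) → ends 12; total 12 bytes, alignment 4
c at 0 (size 88, align 2) → ends 88
a at 88 (size 4, align 2) → ends 92
g at 92 (size 12, align 2) → ends 104
h at 104 (size 24, align 2) → ends 128
e at 128 (size 8, align 2) → ends 136
d at 136 (size 1, align 1) → ends 137
pad 1 to align 2 for f
f at 138 (size 4, align 2) → ends 142
b at 142 (size 2, align 2) → ends 144
total 144 bytes, alignment 2
array of 9: 9 × 144 = 1296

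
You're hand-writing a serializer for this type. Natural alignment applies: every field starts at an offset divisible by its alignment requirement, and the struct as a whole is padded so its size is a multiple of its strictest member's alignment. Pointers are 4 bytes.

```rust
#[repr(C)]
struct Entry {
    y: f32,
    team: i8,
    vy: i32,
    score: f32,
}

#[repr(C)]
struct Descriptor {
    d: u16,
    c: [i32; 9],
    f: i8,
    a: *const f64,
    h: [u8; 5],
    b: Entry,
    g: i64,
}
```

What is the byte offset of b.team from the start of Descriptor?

60

Entry: 0..4  y  (4B, 4-aligned); 4..5  team  (1B, 1-aligned); 5..8  -- padding (3B); 8..12  vy  (4B, 4-aligned); 12..16  score  (4B, 4-aligned); sizeof = 16, alignof = 4
0..2  d  (2B, 2-aligned)
2..4  -- padding (2B)
4..40  c  (36B, 4-aligned)
40..41  f  (1B, 1-aligned)
41..44  -- padding (3B)
44..48  a  (4B, 4-aligned)
48..53  h  (5B, 1-aligned)
53..56  -- padding (3B)
56..72  b  (16B, 4-aligned)
within Entry: team at 4
56 + 4 = 60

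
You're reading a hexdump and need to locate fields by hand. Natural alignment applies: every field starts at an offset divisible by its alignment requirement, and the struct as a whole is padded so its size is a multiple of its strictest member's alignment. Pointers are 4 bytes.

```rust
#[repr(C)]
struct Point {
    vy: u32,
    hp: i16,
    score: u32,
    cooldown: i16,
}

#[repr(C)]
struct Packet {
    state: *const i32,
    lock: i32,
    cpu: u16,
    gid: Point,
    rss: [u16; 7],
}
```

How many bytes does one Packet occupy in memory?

Point: 0..4  vy  (4B, 4-aligned); 4..6  hp  (2B, 2-aligned); 6..8  -- padding (2B); 8..12  score  (4B, 4-aligned); 12..14  cooldown  (2B, 2-aligned); 14..16  -- tail padding (2B); sizeof = 16, alignof = 4
0..4  state  (4B, 4-aligned)
4..8  lock  (4B, 4-aligned)
8..10  cpu  (2B, 2-aligned)
10..12  -- padding (2B)
12..28  gid  (16B, 4-aligned)
28..42  rss  (14B, 2-aligned)
42..44  -- tail padding (2B)
sizeof = 44, alignof = 4

44 bytes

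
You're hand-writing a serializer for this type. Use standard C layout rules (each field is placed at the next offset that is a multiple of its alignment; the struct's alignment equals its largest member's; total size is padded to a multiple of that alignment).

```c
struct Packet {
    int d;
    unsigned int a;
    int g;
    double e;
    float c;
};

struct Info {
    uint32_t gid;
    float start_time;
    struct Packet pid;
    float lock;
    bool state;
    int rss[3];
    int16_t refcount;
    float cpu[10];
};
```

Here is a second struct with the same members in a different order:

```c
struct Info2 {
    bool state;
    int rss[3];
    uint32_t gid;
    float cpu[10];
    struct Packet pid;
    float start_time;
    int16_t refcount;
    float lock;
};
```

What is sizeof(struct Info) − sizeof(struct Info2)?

-8

Packet: @0: d [4B, align 4] → 4; @4: a [4B, align 4] → 8; @8: g [4B, align 4] → 12; +4 pad (align 8); @16: e [8B, align 8] → 24; @24: c [4B, align 4] → 28; +4 tail pad (align 8); size 32, align 8
@0: gid [4B, align 4] → 4
@4: start_time [4B, align 4] → 8
@8: pid [32B, align 8] → 40
@40: lock [4B, align 4] → 44
@44: state [1B, align 1] → 45
+3 pad (align 4)
@48: rss [12B, align 4] → 60
@60: refcount [2B, align 2] → 62
+2 pad (align 4)
@64: cpu [40B, align 4] → 104
size 104, align 8
— Info2 —
@0: state [1B, align 1] → 1
+3 pad (align 4)
@4: rss [12B, align 4] → 16
@16: gid [4B, align 4] → 20
@20: cpu [40B, align 4] → 60
+4 pad (align 8)
@64: pid [32B, align 8] → 96
@96: start_time [4B, align 4] → 100
@100: refcount [2B, align 2] → 102
+2 pad (align 4)
@104: lock [4B, align 4] → 108
+4 tail pad (align 8)
size 112, align 8
104 − 112 = -8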